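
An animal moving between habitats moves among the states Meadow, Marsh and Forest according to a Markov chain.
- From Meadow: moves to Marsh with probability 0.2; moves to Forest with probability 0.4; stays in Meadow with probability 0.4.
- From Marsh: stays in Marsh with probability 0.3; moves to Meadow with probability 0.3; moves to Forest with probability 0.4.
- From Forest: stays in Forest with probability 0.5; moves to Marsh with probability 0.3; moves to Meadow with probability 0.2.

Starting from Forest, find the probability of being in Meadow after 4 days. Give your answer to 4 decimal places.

0.2837

Propagate the distribution vector 4 days from Forest.
After 0 days: (0.0000, 0.0000, 1.0000)
After 1 day: (0.2000, 0.3000, 0.5000)
After 2 days: (0.2700, 0.2800, 0.4500)
After 3 days: (0.2820, 0.2730, 0.4450)
After 4 days: (0.2837, 0.2718, 0.4445)
P(in Meadow after 4 days) = 0.2837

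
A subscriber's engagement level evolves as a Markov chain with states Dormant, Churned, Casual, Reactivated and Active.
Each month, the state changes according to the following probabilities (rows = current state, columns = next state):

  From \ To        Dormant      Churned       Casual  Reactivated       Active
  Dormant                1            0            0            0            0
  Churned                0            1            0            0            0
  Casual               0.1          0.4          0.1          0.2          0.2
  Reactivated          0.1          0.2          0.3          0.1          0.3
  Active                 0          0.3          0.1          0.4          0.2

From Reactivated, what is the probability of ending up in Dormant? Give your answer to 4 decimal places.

Let h(s) be the probability of absorption at Dormant starting from transient state s. Then h(Dormant) = 1 and h(Churned) = 0. By first-step analysis:
h(Casual) = 0.1·1 + 0.4·0 + 0.1·h(Casual) + 0.2·h(Reactivated) + 0.2·h(Active)
h(Reactivated) = 0.1·1 + 0.2·0 + 0.3·h(Casual) + 0.1·h(Reactivated) + 0.3·h(Active)
h(Active) = 0.3·0 + 0.1·h(Casual) + 0.4·h(Reactivated) + 0.2·h(Active)
Solving: h(Casual) = 0.1892, h(Reactivated) = 0.2185, h(Active) = 0.1329.
Starting from Reactivated, the probability is 0.2185.

0.2185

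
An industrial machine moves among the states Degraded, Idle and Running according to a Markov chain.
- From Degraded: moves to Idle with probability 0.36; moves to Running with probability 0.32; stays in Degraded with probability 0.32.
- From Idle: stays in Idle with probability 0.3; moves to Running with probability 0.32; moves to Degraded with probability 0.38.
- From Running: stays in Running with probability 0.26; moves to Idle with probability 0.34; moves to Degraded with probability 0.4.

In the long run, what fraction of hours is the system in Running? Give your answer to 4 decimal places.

0.3019

Let the stationary distribution be π with π = πP and π_1 + π_2 + π_3 = 1.
π_1 = 0.32·π_1 + 0.38·π_2 + 0.4·π_3
π_2 = 0.36·π_1 + 0.3·π_2 + 0.34·π_3
Solving with the normalization constraint gives π = (0.3642, 0.3339, 0.3019).
So the stationary probability of Running is 0.3019.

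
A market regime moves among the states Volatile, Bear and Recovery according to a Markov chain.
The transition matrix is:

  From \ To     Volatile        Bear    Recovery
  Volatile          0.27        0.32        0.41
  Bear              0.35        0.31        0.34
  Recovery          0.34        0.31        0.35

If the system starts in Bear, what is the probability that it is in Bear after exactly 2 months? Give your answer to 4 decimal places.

Sum over the intermediate state after 1 month:
P = P(Bear→Volatile)·P(Volatile→Bear) + P(Bear→Bear)·P(Bear→Bear) + P(Bear→Recovery)·P(Recovery→Bear)
  = 0.35×0.32 + 0.31×0.31 + 0.34×0.31
  = 0.1120 + 0.0961 + 0.1054 = 0.3135

0.3135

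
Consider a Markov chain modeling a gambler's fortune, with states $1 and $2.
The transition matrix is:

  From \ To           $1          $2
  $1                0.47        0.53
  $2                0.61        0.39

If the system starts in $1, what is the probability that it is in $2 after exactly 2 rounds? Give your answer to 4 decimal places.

Sum over the intermediate state after 1 round:
P = P($1→$1)·P($1→$2) + P($1→$2)·P($2→$2)
  = 0.47×0.53 + 0.53×0.39
  = 0.2491 + 0.2067 = 0.4558

0.4558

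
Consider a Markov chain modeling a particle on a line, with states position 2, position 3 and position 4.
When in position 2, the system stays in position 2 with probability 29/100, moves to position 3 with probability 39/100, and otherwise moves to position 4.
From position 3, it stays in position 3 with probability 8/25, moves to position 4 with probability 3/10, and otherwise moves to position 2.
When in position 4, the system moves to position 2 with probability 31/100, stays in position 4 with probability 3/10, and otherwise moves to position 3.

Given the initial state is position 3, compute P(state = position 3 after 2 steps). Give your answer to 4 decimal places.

0.3676

Sum over the intermediate state after 1 step:
P = P(position 3→position 2)·P(position 2→position 3) + P(position 3→position 3)·P(position 3→position 3) + P(position 3→position 4)·P(position 4→position 3)
  = 0.38×0.39 + 0.32×0.32 + 0.3×0.39
  = 0.1482 + 0.1024 + 0.1170 = 0.3676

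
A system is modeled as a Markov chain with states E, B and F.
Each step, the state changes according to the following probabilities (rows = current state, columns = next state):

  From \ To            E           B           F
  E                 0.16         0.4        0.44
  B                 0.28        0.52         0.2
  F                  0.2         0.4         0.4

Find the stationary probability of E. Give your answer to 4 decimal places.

Let the stationary distribution be π with π = πP and π_1 + π_2 + π_3 = 1.
π_1 = 0.16·π_1 + 0.28·π_2 + 0.2·π_3
π_2 = 0.4·π_1 + 0.52·π_2 + 0.4·π_3
Solving with the normalization constraint gives π = (0.2273, 0.4545, 0.3182).
So the stationary probability of E is 0.2273.

0.2273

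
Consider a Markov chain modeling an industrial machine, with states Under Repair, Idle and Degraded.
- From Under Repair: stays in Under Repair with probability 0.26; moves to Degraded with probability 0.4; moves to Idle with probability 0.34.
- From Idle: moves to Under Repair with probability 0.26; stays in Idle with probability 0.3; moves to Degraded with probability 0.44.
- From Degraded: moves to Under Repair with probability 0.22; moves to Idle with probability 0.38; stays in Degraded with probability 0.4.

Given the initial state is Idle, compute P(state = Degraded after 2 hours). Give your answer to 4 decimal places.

Sum over the intermediate state after 1 hour:
P = P(Idle→Under Repair)·P(Under Repair→Degraded) + P(Idle→Idle)·P(Idle→Degraded) + P(Idle→Degraded)·P(Degraded→Degraded)
  = 0.26×0.4 + 0.3×0.44 + 0.44×0.4
  = 0.1040 + 0.1320 + 0.1760 = 0.4120

0.4120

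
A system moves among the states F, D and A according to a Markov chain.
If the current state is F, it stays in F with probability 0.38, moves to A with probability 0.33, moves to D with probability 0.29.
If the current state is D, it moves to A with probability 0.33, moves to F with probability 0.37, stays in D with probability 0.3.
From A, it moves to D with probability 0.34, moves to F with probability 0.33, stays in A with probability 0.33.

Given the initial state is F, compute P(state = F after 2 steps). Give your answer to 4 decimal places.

0.3606

Sum over the intermediate state after 1 step:
P = P(F→F)·P(F→F) + P(F→D)·P(D→F) + P(F→A)·P(A→F)
  = 0.38×0.38 + 0.29×0.37 + 0.33×0.33
  = 0.1444 + 0.1073 + 0.1089 = 0.3606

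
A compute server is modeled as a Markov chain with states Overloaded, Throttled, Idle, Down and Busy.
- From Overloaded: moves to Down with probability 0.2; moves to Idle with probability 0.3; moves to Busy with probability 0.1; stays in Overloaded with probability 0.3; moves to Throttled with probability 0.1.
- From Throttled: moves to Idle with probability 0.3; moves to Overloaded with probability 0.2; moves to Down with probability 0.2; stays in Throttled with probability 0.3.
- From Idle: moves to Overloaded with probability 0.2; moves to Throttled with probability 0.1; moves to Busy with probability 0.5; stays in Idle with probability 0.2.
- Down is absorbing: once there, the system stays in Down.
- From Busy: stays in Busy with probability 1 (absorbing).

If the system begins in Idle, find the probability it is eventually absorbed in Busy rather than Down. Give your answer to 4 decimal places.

0.8339

Let h(s) be the probability of absorption at Busy starting from transient state s. Then h(Busy) = 1 and h(Down) = 0. By first-step analysis:
h(Overloaded) = 0.3·h(Overloaded) + 0.1·h(Throttled) + 0.3·h(Idle) + 0.2·0 + 0.1·1
h(Throttled) = 0.2·h(Overloaded) + 0.3·h(Throttled) + 0.3·h(Idle) + 0.2·0
h(Idle) = 0.2·h(Overloaded) + 0.1·h(Throttled) + 0.2·h(Idle) + 0.5·1
Solving: h(Overloaded) = 0.5748, h(Throttled) = 0.5216, h(Idle) = 0.8339.
Starting from Idle, the probability is 0.8339.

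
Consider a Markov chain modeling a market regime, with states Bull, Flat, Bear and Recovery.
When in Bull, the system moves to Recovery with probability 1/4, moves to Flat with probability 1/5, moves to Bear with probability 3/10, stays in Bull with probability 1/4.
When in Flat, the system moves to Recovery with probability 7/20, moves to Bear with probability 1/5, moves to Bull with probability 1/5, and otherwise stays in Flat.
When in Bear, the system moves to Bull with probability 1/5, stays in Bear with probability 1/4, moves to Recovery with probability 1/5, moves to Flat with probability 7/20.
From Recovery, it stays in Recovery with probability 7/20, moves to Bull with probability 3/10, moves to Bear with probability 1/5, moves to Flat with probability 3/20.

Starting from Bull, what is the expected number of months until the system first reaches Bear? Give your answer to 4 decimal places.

3.9907

Let t(s) be the expected number of months to first reach Bear from state s, with t(Bear) = 0. Conditioning on the first month:
t(Bull) = 1 + 0.25·t(Bull) + 0.2·t(Flat) + 0.25·t(Recovery)
t(Flat) = 1 + 0.2·t(Bull) + 0.25·t(Flat) + 0.35·t(Recovery)
t(Recovery) = 1 + 0.3·t(Bull) + 0.15·t(Flat) + 0.35·t(Recovery)
Solving: t(Bull) = 3.9907, t(Flat) = 4.4548, t(Recovery) = 4.4084.
Expected months from Bull to Bear: 3.9907.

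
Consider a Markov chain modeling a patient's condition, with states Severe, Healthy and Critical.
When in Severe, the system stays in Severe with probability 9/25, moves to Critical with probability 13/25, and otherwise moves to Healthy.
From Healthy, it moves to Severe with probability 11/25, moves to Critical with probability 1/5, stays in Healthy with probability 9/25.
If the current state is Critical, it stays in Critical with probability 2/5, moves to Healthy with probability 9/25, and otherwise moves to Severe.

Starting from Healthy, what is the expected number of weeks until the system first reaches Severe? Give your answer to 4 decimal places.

Let t(s) be the expected number of weeks to first reach Severe from state s, with t(Severe) = 0. Conditioning on the first week:
t(Healthy) = 1 + 0.36·t(Healthy) + 0.2·t(Critical)
t(Critical) = 1 + 0.36·t(Healthy) + 0.4·t(Critical)
Solving: t(Healthy) = 2.5641, t(Critical) = 3.2051.
Expected weeks from Healthy to Severe: 2.5641.

2.5641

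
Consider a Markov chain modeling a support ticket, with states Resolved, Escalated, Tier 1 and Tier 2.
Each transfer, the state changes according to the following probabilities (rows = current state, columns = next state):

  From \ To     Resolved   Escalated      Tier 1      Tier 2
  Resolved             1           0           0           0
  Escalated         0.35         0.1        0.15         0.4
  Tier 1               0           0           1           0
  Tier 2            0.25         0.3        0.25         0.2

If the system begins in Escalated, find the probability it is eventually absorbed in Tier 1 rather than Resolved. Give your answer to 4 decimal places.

Let h(s) be the probability of absorption at Tier 1 starting from transient state s. Then h(Tier 1) = 1 and h(Resolved) = 0. By first-step analysis:
h(Escalated) = 0.35·0 + 0.1·h(Escalated) + 0.15·1 + 0.4·h(Tier 2)
h(Tier 2) = 0.25·0 + 0.3·h(Escalated) + 0.25·1 + 0.2·h(Tier 2)
Solving: h(Escalated) = 0.3667, h(Tier 2) = 0.4500.
Starting from Escalated, the probability is 0.3667.

0.3667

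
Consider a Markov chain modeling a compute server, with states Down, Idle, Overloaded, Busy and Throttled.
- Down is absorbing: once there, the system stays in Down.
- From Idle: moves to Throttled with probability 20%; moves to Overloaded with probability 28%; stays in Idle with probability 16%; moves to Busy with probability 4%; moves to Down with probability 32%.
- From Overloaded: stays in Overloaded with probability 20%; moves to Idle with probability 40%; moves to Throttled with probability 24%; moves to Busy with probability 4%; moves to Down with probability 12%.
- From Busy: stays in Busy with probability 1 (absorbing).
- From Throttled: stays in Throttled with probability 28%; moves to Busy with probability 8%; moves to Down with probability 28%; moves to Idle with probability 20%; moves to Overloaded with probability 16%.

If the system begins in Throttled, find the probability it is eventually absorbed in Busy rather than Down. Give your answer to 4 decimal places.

Let h(s) be the probability of absorption at Busy starting from transient state s. Then h(Busy) = 1 and h(Down) = 0. By first-step analysis:
h(Idle) = 0.32·0 + 0.16·h(Idle) + 0.28·h(Overloaded) + 0.04·1 + 0.2·h(Throttled)
h(Overloaded) = 0.12·0 + 0.4·h(Idle) + 0.2·h(Overloaded) + 0.04·1 + 0.24·h(Throttled)
h(Throttled) = 0.28·0 + 0.2·h(Idle) + 0.16·h(Overloaded) + 0.08·1 + 0.28·h(Throttled)
Solving: h(Idle) = 0.1568, h(Overloaded) = 0.1873, h(Throttled) = 0.1963.
Starting from Throttled, the probability is 0.1963.

0.1963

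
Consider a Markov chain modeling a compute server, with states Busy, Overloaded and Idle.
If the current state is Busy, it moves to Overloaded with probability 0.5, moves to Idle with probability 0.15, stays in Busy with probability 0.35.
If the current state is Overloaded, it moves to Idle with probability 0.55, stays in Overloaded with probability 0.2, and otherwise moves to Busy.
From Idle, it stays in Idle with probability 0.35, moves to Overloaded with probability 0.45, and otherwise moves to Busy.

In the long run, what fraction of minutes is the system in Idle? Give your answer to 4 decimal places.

0.3726

Let the stationary distribution be π with π = πP and π_1 + π_2 + π_3 = 1.
π_1 = 0.35·π_1 + 0.25·π_2 + 0.2·π_3
π_2 = 0.5·π_1 + 0.2·π_2 + 0.45·π_3
Solving with the normalization constraint gives π = (0.2571, 0.3703, 0.3726).
So the stationary probability of Idle is 0.3726.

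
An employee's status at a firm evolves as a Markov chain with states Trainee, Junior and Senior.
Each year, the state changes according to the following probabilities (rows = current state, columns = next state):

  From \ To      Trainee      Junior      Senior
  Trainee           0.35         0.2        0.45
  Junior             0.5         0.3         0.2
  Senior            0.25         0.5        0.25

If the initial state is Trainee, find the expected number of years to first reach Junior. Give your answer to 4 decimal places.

3.2000

Let t(s) be the expected number of years to first reach Junior from state s, with t(Junior) = 0. Conditioning on the first year:
t(Trainee) = 1 + 0.35·t(Trainee) + 0.45·t(Senior)
t(Senior) = 1 + 0.25·t(Trainee) + 0.25·t(Senior)
Solving: t(Trainee) = 3.2000, t(Senior) = 2.4000.
Expected years from Trainee to Junior: 3.2000.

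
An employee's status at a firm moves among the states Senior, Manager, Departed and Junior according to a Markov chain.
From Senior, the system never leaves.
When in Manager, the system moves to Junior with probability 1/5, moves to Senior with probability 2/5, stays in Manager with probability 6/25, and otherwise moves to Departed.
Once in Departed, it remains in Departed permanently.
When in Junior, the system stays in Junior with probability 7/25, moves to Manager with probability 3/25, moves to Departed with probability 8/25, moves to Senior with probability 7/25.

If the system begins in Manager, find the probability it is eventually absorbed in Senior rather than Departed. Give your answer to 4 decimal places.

0.6575

Let h(s) be the probability of absorption at Senior starting from transient state s. Then h(Senior) = 1 and h(Departed) = 0. By first-step analysis:
h(Manager) = 0.4·1 + 0.24·h(Manager) + 0.16·0 + 0.2·h(Junior)
h(Junior) = 0.28·1 + 0.12·h(Manager) + 0.32·0 + 0.28·h(Junior)
Solving: h(Manager) = 0.6575, h(Junior) = 0.4985.
Starting from Manager, the probability is 0.6575.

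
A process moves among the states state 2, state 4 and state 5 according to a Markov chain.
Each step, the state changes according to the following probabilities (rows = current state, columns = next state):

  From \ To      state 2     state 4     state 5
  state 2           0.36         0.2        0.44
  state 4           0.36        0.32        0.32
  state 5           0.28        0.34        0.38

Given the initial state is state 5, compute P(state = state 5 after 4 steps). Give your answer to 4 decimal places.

0.3825

Propagate the distribution vector 4 steps from state 5.
After 0 steps: (0.0000, 0.0000, 1.0000)
After 1 step: (0.2800, 0.3400, 0.3800)
After 2 steps: (0.3296, 0.2940, 0.3764)
After 3 steps: (0.3299, 0.2880, 0.3821)
After 4 steps: (0.3294, 0.2881, 0.3825)
P(in state 5 after 4 steps) = 0.3825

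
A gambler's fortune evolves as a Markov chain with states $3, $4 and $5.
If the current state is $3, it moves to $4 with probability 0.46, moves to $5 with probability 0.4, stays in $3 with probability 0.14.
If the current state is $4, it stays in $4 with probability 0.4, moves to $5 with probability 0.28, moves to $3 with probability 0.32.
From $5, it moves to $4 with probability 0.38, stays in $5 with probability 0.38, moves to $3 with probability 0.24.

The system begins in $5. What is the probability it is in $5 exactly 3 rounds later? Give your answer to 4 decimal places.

Propagate the distribution vector 3 rounds from $5.
After 0 rounds: (0.0000, 0.0000, 1.0000)
After 1 round: (0.2400, 0.3800, 0.3800)
After 2 rounds: (0.2464, 0.4068, 0.3468)
After 3 rounds: (0.2479, 0.4078, 0.3442)
P(in $5 after 3 rounds) = 0.3442

0.3442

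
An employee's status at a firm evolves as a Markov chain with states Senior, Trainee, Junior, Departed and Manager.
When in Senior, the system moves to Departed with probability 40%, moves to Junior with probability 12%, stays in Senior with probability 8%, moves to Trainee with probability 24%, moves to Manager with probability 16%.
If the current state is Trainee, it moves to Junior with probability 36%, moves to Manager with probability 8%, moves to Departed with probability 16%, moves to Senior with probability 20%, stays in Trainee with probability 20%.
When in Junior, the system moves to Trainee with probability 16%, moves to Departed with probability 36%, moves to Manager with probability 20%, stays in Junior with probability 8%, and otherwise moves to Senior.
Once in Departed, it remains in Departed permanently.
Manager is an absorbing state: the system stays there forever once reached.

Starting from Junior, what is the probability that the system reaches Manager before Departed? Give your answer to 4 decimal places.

0.3408

Let h(s) be the probability of absorption at Manager starting from transient state s. Then h(Manager) = 1 and h(Departed) = 0. By first-step analysis:
h(Senior) = 0.08·h(Senior) + 0.24·h(Trainee) + 0.12·h(Junior) + 0.4·0 + 0.16·1
h(Trainee) = 0.2·h(Senior) + 0.2·h(Trainee) + 0.36·h(Junior) + 0.16·0 + 0.08·1
h(Junior) = 0.2·h(Senior) + 0.16·h(Trainee) + 0.08·h(Junior) + 0.36·0 + 0.2·1
Solving: h(Senior) = 0.3043, h(Trainee) = 0.3295, h(Junior) = 0.3408.
Starting from Junior, the probability is 0.3408.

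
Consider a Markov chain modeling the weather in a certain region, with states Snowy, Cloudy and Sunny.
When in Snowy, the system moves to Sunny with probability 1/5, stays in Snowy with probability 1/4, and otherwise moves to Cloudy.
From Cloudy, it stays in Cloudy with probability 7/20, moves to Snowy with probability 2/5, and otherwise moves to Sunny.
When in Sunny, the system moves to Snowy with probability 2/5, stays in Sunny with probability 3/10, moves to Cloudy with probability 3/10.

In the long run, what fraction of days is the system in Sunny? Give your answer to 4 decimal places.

Let the stationary distribution be π with π = πP and π_1 + π_2 + π_3 = 1.
π_1 = 0.25·π_1 + 0.4·π_2 + 0.4·π_3
π_2 = 0.55·π_1 + 0.35·π_2 + 0.3·π_3
Solving with the normalization constraint gives π = (0.3478, 0.4073, 0.2449).
So the stationary probability of Sunny is 0.2449.

0.2449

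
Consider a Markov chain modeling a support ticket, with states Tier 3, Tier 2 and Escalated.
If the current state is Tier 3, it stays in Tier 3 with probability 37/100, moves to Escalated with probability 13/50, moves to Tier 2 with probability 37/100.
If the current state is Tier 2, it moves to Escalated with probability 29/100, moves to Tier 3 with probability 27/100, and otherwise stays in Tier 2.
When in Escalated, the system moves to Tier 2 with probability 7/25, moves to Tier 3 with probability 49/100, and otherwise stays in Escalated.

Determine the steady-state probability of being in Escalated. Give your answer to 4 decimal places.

Let the stationary distribution be π with π = πP and π_1 + π_2 + π_3 = 1.
π_1 = 0.37·π_1 + 0.27·π_2 + 0.49·π_3
π_2 = 0.37·π_1 + 0.44·π_2 + 0.28·π_3
Solving with the normalization constraint gives π = (0.3644, 0.3724, 0.2633).
So the stationary probability of Escalated is 0.2633.

0.2633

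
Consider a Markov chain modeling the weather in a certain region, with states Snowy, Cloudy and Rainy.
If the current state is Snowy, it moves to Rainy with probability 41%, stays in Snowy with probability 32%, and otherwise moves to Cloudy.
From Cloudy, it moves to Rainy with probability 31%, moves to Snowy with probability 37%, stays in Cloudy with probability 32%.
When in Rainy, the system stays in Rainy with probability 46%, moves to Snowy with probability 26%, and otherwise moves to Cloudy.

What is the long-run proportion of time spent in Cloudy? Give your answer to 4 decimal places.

0.2884

Let the stationary distribution be π with π = πP and π_1 + π_2 + π_3 = 1.
π_1 = 0.32·π_1 + 0.37·π_2 + 0.26·π_3
π_2 = 0.27·π_1 + 0.32·π_2 + 0.28·π_3
Solving with the normalization constraint gives π = (0.3103, 0.2884, 0.4012).
So the stationary probability of Cloudy is 0.2884.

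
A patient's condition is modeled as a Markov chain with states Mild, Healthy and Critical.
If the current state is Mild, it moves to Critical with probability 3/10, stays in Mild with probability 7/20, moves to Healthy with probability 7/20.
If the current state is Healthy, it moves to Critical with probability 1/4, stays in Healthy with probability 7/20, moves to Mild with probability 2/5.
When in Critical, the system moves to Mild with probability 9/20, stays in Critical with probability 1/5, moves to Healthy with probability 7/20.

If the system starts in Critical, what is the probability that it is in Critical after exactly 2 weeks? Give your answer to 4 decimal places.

0.2625

Sum over the intermediate state after 1 week:
P = P(Critical→Mild)·P(Mild→Critical) + P(Critical→Healthy)·P(Healthy→Critical) + P(Critical→Critical)·P(Critical→Critical)
  = 0.45×0.3 + 0.35×0.25 + 0.2×0.2
  = 0.1350 + 0.0875 + 0.0400 = 0.2625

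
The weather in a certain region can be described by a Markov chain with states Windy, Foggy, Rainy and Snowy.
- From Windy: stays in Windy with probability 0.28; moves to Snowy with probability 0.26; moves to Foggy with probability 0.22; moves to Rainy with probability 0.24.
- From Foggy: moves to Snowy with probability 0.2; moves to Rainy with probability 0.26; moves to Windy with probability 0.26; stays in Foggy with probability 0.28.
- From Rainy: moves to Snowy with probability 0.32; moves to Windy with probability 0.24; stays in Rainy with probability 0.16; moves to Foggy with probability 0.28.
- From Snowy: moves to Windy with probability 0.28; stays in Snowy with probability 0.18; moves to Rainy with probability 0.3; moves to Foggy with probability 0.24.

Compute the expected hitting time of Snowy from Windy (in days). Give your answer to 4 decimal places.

3.8655

Let t(s) be the expected number of days to first reach Snowy from state s, with t(Snowy) = 0. Conditioning on the first day:
t(Windy) = 1 + 0.28·t(Windy) + 0.22·t(Foggy) + 0.24·t(Rainy)
t(Foggy) = 1 + 0.26·t(Windy) + 0.28·t(Foggy) + 0.26·t(Rainy)
t(Rainy) = 1 + 0.24·t(Windy) + 0.28·t(Foggy) + 0.16·t(Rainy)
Solving: t(Windy) = 3.8655, t(Foggy) = 4.1080, t(Rainy) = 3.6642.
Expected days from Windy to Snowy: 3.8655.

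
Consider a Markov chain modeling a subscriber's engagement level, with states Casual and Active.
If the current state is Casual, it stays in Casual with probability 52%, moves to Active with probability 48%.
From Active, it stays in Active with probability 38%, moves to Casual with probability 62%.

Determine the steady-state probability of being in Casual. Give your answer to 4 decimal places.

0.5636

Let the stationary distribution be π with π = πP and π_1 + π_2 = 1.
π_1 = 0.52·π_1 + 0.62·π_2
Solving with the normalization constraint gives π = (0.5636, 0.4364).
So the stationary probability of Casual is 0.5636.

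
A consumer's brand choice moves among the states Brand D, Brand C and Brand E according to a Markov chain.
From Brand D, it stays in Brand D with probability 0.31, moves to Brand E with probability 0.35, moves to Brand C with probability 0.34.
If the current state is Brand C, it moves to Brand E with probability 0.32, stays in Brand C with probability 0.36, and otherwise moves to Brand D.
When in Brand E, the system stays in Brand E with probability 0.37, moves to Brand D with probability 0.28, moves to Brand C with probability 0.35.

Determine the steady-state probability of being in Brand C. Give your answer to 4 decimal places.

0.3505

Let the stationary distribution be π with π = πP and π_1 + π_2 + π_3 = 1.
π_1 = 0.31·π_1 + 0.32·π_2 + 0.28·π_3
π_2 = 0.34·π_1 + 0.36·π_2 + 0.35·π_3
Solving with the normalization constraint gives π = (0.3031, 0.3505, 0.3464).
So the stationary probability of Brand C is 0.3505.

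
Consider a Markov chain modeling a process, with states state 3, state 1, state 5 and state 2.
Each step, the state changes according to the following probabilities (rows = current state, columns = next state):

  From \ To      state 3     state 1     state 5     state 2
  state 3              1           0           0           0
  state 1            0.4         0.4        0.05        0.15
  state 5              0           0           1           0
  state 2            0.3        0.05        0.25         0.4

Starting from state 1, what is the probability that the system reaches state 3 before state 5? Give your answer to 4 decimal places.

Let h(s) be the probability of absorption at state 3 starting from transient state s. Then h(state 3) = 1 and h(state 5) = 0. By first-step analysis:
h(state 1) = 0.4·1 + 0.4·h(state 1) + 0.05·0 + 0.15·h(state 2)
h(state 2) = 0.3·1 + 0.05·h(state 1) + 0.25·0 + 0.4·h(state 2)
Solving: h(state 1) = 0.8085, h(state 2) = 0.5674.
Starting from state 1, the probability is 0.8085.

0.8085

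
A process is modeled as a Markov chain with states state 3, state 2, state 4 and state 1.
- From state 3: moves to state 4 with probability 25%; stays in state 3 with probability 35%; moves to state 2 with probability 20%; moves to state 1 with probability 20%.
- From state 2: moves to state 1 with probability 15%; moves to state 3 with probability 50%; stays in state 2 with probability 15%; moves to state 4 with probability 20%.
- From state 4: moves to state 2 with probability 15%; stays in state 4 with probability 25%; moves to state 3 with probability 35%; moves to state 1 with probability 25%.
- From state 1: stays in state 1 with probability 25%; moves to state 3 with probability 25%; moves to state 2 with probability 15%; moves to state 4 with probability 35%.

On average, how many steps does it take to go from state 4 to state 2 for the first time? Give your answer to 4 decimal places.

Let t(s) be the expected number of steps to first reach state 2 from state s, with t(state 2) = 0. Conditioning on the first step:
t(state 3) = 1 + 0.35·t(state 3) + 0.25·t(state 4) + 0.2·t(state 1)
t(state 4) = 1 + 0.35·t(state 3) + 0.25·t(state 4) + 0.25·t(state 1)
t(state 1) = 1 + 0.25·t(state 3) + 0.35·t(state 4) + 0.25·t(state 1)
Solving: t(state 3) = 5.7100, t(state 4) = 6.0121, t(state 1) = 6.0423.
Expected steps from state 4 to state 2: 6.0121.

6.0121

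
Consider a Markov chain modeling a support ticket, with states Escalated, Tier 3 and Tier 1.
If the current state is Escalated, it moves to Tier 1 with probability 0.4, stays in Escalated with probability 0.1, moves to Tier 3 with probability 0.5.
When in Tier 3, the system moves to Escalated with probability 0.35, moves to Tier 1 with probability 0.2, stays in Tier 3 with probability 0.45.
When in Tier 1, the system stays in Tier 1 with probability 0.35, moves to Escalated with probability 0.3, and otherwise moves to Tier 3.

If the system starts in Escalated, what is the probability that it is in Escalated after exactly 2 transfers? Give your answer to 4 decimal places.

Sum over the intermediate state after 1 transfer:
P = P(Escalated→Escalated)·P(Escalated→Escalated) + P(Escalated→Tier 3)·P(Tier 3→Escalated) + P(Escalated→Tier 1)·P(Tier 1→Escalated)
  = 0.1×0.1 + 0.5×0.35 + 0.4×0.3
  = 0.0100 + 0.1750 + 0.1200 = 0.3050

0.3050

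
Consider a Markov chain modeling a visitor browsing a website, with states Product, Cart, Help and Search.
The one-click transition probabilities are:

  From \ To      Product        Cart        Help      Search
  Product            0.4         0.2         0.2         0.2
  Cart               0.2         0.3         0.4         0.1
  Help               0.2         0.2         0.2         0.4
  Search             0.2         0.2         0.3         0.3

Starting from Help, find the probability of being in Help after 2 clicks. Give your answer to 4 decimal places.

0.2800

Propagate the distribution vector 2 clicks from Help.
After 0 clicks: (0.0000, 0.0000, 1.0000, 0.0000)
After 1 click: (0.2000, 0.2000, 0.2000, 0.4000)
After 2 clicks: (0.2400, 0.2200, 0.2800, 0.2600)
P(in Help after 2 clicks) = 0.2800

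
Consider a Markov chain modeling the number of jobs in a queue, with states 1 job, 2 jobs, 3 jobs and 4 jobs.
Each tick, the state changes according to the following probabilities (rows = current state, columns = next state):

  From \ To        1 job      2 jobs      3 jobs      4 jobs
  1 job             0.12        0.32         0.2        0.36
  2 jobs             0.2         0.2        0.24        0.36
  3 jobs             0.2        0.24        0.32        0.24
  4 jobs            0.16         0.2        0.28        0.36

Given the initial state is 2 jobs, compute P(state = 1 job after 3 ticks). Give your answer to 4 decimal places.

0.1732

Propagate the distribution vector 3 ticks from 2 jobs.
After 0 ticks: (0.0000, 1.0000, 0.0000, 0.0000)
After 1 tick: (0.2000, 0.2000, 0.2400, 0.3600)
After 2 ticks: (0.1696, 0.2336, 0.2656, 0.3312)
After 3 ticks: (0.1732, 0.2310, 0.2677, 0.3281)
P(in 1 job after 3 ticks) = 0.1732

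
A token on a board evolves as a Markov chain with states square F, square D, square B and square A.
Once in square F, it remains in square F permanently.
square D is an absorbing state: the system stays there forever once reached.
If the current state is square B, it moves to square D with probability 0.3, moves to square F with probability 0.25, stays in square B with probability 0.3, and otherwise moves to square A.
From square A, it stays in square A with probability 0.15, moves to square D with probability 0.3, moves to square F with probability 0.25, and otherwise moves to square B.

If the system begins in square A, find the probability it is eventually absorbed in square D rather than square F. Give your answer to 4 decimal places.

0.5455

Let h(s) be the probability of absorption at square D starting from transient state s. Then h(square D) = 1 and h(square F) = 0. By first-step analysis:
h(square B) = 0.25·0 + 0.3·1 + 0.3·h(square B) + 0.15·h(square A)
h(square A) = 0.25·0 + 0.3·1 + 0.3·h(square B) + 0.15·h(square A)
Solving: h(square B) = 0.5455, h(square A) = 0.5455.
Starting from square A, the probability is 0.5455.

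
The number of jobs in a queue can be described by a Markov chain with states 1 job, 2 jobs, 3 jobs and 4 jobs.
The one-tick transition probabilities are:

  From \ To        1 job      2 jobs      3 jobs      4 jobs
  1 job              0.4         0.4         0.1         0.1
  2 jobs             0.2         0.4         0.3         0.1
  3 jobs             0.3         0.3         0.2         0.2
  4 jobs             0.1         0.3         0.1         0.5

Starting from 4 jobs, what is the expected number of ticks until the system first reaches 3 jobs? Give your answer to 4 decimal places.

Let t(s) be the expected number of ticks to first reach 3 jobs from state s, with t(3 jobs) = 0. Conditioning on the first tick:
t(1 job) = 1 + 0.4·t(1 job) + 0.4·t(2 jobs) + 0.1·t(4 jobs)
t(2 jobs) = 1 + 0.2·t(1 job) + 0.4·t(2 jobs) + 0.1·t(4 jobs)
t(4 jobs) = 1 + 0.1·t(1 job) + 0.3·t(2 jobs) + 0.5·t(4 jobs)
Solving: t(1 job) = 5.6604, t(2 jobs) = 4.5283, t(4 jobs) = 5.8491.
Expected ticks from 4 jobs to 3 jobs: 5.8491.

5.8491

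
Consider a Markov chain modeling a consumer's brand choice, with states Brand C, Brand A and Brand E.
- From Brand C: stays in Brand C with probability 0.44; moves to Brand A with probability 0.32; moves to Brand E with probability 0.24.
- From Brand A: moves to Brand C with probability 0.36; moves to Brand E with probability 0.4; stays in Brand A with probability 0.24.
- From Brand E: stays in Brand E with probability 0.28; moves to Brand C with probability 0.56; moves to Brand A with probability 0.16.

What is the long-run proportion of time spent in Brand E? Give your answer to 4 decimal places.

Let the stationary distribution be π with π = πP and π_1 + π_2 + π_3 = 1.
π_1 = 0.44·π_1 + 0.36·π_2 + 0.56·π_3
π_2 = 0.32·π_1 + 0.24·π_2 + 0.16·π_3
Solving with the normalization constraint gives π = (0.4548, 0.2530, 0.2922).
So the stationary probability of Brand E is 0.2922.

0.2922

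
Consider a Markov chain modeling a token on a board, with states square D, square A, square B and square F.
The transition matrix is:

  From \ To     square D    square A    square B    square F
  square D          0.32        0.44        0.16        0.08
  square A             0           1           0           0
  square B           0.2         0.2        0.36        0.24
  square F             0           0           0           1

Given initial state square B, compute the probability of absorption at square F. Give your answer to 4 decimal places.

Let h(s) be the probability of absorption at square F starting from transient state s. Then h(square F) = 1 and h(square A) = 0. By first-step analysis:
h(square D) = 0.32·h(square D) + 0.44·0 + 0.16·h(square B) + 0.08·1
h(square B) = 0.2·h(square D) + 0.2·0 + 0.36·h(square B) + 0.24·1
Solving: h(square D) = 0.2222, h(square B) = 0.4444.
Starting from square B, the probability is 0.4444.

0.4444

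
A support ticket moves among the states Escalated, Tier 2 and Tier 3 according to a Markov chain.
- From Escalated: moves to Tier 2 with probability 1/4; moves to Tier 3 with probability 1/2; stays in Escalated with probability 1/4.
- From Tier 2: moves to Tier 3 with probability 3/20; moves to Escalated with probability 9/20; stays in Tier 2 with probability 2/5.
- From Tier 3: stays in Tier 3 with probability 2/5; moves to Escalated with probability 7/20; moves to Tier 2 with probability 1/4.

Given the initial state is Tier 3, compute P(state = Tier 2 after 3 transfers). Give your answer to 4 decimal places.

Propagate the distribution vector 3 transfers from Tier 3.
After 0 transfers: (0.0000, 0.0000, 1.0000)
After 1 transfer: (0.3500, 0.2500, 0.4000)
After 2 transfers: (0.3400, 0.2875, 0.3725)
After 3 transfers: (0.3448, 0.2931, 0.3621)
P(in Tier 2 after 3 transfers) = 0.2931

0.2931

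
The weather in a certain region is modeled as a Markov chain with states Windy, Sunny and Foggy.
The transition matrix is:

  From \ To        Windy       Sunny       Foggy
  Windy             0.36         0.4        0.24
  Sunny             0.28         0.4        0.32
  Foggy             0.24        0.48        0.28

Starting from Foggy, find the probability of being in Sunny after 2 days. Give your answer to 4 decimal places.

Sum over the intermediate state after 1 day:
P = P(Foggy→Windy)·P(Windy→Sunny) + P(Foggy→Sunny)·P(Sunny→Sunny) + P(Foggy→Foggy)·P(Foggy→Sunny)
  = 0.24×0.4 + 0.48×0.4 + 0.28×0.48
  = 0.0960 + 0.1920 + 0.1344 = 0.4224

0.4224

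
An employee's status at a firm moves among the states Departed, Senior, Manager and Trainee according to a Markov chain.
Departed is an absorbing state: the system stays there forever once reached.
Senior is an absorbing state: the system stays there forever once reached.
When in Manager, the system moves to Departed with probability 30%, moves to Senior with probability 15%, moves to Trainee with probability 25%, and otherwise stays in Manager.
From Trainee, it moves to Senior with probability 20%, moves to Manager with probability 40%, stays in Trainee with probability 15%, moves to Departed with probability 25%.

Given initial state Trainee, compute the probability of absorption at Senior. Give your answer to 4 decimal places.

Let h(s) be the probability of absorption at Senior starting from transient state s. Then h(Senior) = 1 and h(Departed) = 0. By first-step analysis:
h(Manager) = 0.3·0 + 0.15·1 + 0.3·h(Manager) + 0.25·h(Trainee)
h(Trainee) = 0.25·0 + 0.2·1 + 0.4·h(Manager) + 0.15·h(Trainee)
Solving: h(Manager) = 0.3586, h(Trainee) = 0.4040.
Starting from Trainee, the probability is 0.4040.

0.4040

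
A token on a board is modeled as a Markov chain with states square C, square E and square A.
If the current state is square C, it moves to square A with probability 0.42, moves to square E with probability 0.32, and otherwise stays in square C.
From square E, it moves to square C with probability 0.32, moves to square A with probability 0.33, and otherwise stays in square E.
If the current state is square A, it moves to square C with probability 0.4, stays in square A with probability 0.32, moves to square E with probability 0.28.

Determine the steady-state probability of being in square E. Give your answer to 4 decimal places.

0.3152

Let the stationary distribution be π with π = πP and π_1 + π_2 + π_3 = 1.
π_1 = 0.26·π_1 + 0.32·π_2 + 0.4·π_3
π_2 = 0.32·π_1 + 0.35·π_2 + 0.28·π_3
Solving with the normalization constraint gives π = (0.3288, 0.3152, 0.3560).
So the stationary probability of square E is 0.3152.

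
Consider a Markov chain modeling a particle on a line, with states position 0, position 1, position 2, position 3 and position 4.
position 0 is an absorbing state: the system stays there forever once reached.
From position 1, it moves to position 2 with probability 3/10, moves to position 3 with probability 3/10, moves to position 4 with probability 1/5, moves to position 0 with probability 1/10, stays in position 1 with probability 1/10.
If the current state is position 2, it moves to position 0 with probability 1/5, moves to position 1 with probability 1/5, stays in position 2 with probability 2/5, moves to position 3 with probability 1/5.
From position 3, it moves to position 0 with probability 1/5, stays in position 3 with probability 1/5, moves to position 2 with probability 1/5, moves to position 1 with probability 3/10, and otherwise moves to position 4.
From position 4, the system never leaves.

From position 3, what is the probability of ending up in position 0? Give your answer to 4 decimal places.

Let h(s) be the probability of absorption at position 0 starting from transient state s. Then h(position 0) = 1 and h(position 4) = 0. By first-step analysis:
h(position 1) = 0.1·1 + 0.1·h(position 1) + 0.3·h(position 2) + 0.3·h(position 3) + 0.2·0
h(position 2) = 0.2·1 + 0.2·h(position 1) + 0.4·h(position 2) + 0.2·h(position 3)
h(position 3) = 0.2·1 + 0.3·h(position 1) + 0.2·h(position 2) + 0.2·h(position 3) + 0.1·0
Solving: h(position 1) = 0.5758, h(position 2) = 0.7424, h(position 3) = 0.6515.
Starting from position 3, the probability is 0.6515.

0.6515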